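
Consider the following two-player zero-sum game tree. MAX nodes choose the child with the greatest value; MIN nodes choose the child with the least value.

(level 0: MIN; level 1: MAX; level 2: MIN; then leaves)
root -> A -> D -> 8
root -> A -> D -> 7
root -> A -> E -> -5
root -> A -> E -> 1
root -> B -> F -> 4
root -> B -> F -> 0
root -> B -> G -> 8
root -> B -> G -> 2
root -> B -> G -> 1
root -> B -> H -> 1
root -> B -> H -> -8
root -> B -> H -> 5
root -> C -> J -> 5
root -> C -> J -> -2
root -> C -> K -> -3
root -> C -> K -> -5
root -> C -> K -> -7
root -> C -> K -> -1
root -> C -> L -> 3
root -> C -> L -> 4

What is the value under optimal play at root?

1

D (MIN): min(8, 7) = 7
E (MIN): min(-5, 1) = -5
A (MAX): max(7, -5) = 7
F (MIN): min(4, 0) = 0
G (MIN): min(8, 2, 1) = 1
H (MIN): min(1, -8, 5) = -8
B (MAX): max(0, 1, -8) = 1
J (MIN): min(5, -2) = -2
K (MIN): min(-3, -5, -7, -1) = -7
L (MIN): min(3, 4) = 3
C (MAX): max(-2, -7, 3) = 3
root (MIN): min(7, 1, 3) = 1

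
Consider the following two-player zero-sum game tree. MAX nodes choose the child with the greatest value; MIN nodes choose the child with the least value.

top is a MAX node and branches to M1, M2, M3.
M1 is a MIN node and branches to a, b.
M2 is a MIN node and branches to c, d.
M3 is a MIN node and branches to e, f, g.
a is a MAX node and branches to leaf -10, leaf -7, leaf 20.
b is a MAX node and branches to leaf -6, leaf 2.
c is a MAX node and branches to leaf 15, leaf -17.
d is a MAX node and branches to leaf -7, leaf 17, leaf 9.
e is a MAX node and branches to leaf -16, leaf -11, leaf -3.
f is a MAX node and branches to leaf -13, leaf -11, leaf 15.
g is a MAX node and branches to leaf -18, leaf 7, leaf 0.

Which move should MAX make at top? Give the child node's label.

a (MAX): max(-10, -7, 20) = 20
b (MAX): max(-6, 2) = 2
M1 (MIN): min(20, 2) = 2
c (MAX): max(15, -17) = 15
d (MAX): max(-7, 17, 9) = 17
M2 (MIN): min(15, 17) = 15
e (MAX): max(-16, -11, -3) = -3
f (MAX): max(-13, -11, 15) = 15
g (MAX): max(-18, 7, 0) = 7
M3 (MIN): min(-3, 15, 7) = -3
top (MAX): max(2, 15, -3) = 15
MAX at top wants the highest of {M1=2, M2=15, M3=-3}, so chooses M2.

M2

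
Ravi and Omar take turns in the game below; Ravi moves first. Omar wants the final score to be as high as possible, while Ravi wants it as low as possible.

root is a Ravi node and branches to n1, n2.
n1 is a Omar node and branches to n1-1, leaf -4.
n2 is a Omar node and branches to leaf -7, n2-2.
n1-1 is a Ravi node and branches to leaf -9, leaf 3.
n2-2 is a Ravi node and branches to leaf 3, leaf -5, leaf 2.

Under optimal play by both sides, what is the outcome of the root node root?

n1-1 (Ravi): min(-9, 3) = -9
n1 (Omar): max(-9, -4) = -4
n2-2 (Ravi): min(3, -5, 2) = -5
n2 (Omar): max(-7, -5) = -5
root (Ravi): min(-4, -5) = -5

-5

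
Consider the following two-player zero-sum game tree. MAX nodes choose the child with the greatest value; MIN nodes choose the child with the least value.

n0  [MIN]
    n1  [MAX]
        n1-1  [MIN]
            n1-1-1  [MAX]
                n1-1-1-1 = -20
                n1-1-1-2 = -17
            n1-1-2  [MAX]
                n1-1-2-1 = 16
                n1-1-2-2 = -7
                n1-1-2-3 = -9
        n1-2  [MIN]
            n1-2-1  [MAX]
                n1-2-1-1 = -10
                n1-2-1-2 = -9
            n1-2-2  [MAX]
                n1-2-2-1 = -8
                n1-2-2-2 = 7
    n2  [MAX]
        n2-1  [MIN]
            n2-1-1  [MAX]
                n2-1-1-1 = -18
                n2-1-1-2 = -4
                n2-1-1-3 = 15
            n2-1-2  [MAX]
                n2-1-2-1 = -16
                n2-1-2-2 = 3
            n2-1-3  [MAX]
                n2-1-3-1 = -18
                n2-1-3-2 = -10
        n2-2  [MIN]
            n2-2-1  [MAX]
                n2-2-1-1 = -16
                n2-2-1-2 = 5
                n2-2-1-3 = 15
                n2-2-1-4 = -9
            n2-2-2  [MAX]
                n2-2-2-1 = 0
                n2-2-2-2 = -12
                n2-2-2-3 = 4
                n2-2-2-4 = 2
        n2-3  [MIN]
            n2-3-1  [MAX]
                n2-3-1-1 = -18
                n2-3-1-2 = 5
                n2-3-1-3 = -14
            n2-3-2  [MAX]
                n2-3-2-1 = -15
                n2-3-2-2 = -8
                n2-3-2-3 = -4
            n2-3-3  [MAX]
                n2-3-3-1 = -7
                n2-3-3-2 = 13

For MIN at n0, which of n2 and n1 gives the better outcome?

n2-1-1 (MAX): max(-18, -4, 15) = 15
n2-1-2 (MAX): max(-16, 3) = 3
n2-1-3 (MAX): max(-18, -10) = -10
n2-1 (MIN): min(15, 3, -10) = -10
n2-2-1 (MAX): max(-16, 5, 15, -9) = 15
n2-2-2 (MAX): max(0, -12, 4, 2) = 4
n2-2 (MIN): min(15, 4) = 4
n2-3-1 (MAX): max(-18, 5, -14) = 5
n2-3-2 (MAX): max(-15, -8, -4) = -4
n2-3-3 (MAX): max(-7, 13) = 13
n2-3 (MIN): min(5, -4, 13) = -4
n2 (MAX): max(-10, 4, -4) = 4
n1-1-1 (MAX): max(-20, -17) = -17
n1-1-2 (MAX): max(16, -7, -9) = 16
n1-1 (MIN): min(-17, 16) = -17
n1-2-1 (MAX): max(-10, -9) = -9
n1-2-2 (MAX): max(-8, 7) = 7
n1-2 (MIN): min(-9, 7) = -9
n1 (MAX): max(-17, -9) = -9
MIN prefers the lower value; n2=4, n1=-9. n1 is better since -9 < 4.

n1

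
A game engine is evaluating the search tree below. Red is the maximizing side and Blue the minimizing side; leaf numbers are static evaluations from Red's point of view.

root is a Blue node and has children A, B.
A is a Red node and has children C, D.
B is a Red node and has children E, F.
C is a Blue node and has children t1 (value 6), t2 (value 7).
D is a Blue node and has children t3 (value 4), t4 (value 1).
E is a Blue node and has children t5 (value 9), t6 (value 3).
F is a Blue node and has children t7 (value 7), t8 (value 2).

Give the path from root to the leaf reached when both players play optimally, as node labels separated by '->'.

C (Blue): min(6, 7) = 6
D (Blue): min(4, 1) = 1
A (Red): max(6, 1) = 6
E (Blue): min(9, 3) = 3
F (Blue): min(7, 2) = 2
B (Red): max(3, 2) = 3
root (Blue): min(6, 3) = 3
At root, Blue picks B (lowest: 3).
At B, Red picks E (highest: 3).
At E, Blue picks t6 (lowest: 3).
Terminal value 3.

root -> B -> E -> t6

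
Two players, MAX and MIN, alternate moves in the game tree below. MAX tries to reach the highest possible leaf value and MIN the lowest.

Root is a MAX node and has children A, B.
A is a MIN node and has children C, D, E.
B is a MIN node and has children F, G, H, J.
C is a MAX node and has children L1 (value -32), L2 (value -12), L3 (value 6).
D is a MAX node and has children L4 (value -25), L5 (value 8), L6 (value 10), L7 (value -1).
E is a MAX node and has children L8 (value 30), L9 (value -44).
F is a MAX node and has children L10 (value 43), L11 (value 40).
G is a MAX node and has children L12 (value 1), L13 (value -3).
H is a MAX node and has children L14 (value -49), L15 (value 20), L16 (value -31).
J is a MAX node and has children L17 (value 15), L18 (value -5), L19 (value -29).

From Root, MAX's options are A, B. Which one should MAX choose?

A

C (MAX): max(-32, -12, 6) = 6
D (MAX): max(-25, 8, 10, -1) = 10
E (MAX): max(30, -44) = 30
A (MIN): min(6, 10, 30) = 6
F (MAX): max(43, 40) = 43
G (MAX): max(1, -3) = 1
H (MAX): max(-49, 20, -31) = 20
J (MAX): max(15, -5, -29) = 15
B (MIN): min(43, 1, 20, 15) = 1
Root (MAX): max(6, 1) = 6
MAX at Root wants the highest of {A=6, B=1}, so chooses A.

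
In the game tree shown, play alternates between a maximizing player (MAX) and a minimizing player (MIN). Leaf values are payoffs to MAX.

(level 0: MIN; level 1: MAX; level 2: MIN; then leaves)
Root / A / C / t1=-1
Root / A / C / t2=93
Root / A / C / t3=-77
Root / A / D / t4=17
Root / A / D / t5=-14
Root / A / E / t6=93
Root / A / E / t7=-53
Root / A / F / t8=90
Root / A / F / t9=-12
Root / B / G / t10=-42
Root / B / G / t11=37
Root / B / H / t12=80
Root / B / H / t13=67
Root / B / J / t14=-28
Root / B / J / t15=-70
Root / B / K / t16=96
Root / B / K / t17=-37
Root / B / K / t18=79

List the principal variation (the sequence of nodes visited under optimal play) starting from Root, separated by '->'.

Root -> A -> F -> t9

C (MIN): min(-1, 93, -77) = -77
D (MIN): min(17, -14) = -14
E (MIN): min(93, -53) = -53
F (MIN): min(90, -12) = -12
A (MAX): max(-77, -14, -53, -12) = -12
G (MIN): min(-42, 37) = -42
H (MIN): min(80, 67) = 67
J (MIN): min(-28, -70) = -70
K (MIN): min(96, -37, 79) = -37
B (MAX): max(-42, 67, -70, -37) = 67
Root (MIN): min(-12, 67) = -12
At Root, MIN picks A (lowest: -12).
At A, MAX picks F (highest: -12).
At F, MIN picks t9 (lowest: -12).
Terminal value -12.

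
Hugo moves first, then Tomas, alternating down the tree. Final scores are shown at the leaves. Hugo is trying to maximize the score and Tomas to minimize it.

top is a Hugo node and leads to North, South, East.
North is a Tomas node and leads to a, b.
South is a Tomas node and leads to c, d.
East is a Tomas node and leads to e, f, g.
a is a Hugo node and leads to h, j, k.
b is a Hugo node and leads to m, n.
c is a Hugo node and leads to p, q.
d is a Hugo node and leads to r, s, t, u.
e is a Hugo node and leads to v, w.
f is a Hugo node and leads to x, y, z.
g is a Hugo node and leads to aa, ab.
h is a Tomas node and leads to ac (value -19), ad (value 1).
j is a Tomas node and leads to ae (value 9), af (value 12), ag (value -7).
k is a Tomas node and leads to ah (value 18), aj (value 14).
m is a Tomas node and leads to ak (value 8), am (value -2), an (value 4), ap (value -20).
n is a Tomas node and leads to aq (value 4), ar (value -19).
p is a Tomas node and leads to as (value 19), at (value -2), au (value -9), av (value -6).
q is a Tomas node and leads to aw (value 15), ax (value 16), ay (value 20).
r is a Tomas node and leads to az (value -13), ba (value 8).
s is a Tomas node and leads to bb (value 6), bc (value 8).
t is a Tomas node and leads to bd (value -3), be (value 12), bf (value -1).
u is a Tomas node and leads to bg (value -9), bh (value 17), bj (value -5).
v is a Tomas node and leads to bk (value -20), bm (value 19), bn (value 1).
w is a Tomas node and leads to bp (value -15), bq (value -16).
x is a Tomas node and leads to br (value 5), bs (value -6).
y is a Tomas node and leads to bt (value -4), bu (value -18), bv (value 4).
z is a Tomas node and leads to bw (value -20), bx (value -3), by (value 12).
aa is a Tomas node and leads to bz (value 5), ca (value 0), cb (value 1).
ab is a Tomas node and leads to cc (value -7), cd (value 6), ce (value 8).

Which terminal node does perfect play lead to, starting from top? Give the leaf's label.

bb

h (Tomas): min(-19, 1) = -19
j (Tomas): min(9, 12, -7) = -7
k (Tomas): min(18, 14) = 14
a (Hugo): max(-19, -7, 14) = 14
m (Tomas): min(8, -2, 4, -20) = -20
n (Tomas): min(4, -19) = -19
b (Hugo): max(-20, -19) = -19
North (Tomas): min(14, -19) = -19
p (Tomas): min(19, -2, -9, -6) = -9
q (Tomas): min(15, 16, 20) = 15
c (Hugo): max(-9, 15) = 15
r (Tomas): min(-13, 8) = -13
s (Tomas): min(6, 8) = 6
t (Tomas): min(-3, 12, -1) = -3
u (Tomas): min(-9, 17, -5) = -9
d (Hugo): max(-13, 6, -3, -9) = 6
South (Tomas): min(15, 6) = 6
v (Tomas): min(-20, 19, 1) = -20
w (Tomas): min(-15, -16) = -16
e (Hugo): max(-20, -16) = -16
x (Tomas): min(5, -6) = -6
y (Tomas): min(-4, -18, 4) = -18
z (Tomas): min(-20, -3, 12) = -20
f (Hugo): max(-6, -18, -20) = -6
aa (Tomas): min(5, 0, 1) = 0
ab (Tomas): min(-7, 6, 8) = -7
g (Hugo): max(0, -7) = 0
East (Tomas): min(-16, -6, 0) = -16
top (Hugo): max(-19, 6, -16) = 6
At top, Hugo picks South (highest: 6).
At South, Tomas picks d (lowest: 6).
At d, Hugo picks s (highest: 6).
At s, Tomas picks bb (lowest: 6).
Terminal value 6.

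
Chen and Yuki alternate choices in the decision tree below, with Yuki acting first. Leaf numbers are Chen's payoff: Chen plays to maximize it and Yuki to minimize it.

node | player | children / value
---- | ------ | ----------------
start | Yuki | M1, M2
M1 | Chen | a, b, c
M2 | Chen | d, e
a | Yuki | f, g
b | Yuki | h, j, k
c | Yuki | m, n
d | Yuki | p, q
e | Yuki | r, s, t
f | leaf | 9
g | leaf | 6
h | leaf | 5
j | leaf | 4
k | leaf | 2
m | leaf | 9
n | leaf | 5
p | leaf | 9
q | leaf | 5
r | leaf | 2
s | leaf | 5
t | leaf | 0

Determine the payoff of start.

a (Yuki): min(9, 6) = 6
b (Yuki): min(5, 4, 2) = 2
c (Yuki): min(9, 5) = 5
M1 (Chen): max(6, 2, 5) = 6
d (Yuki): min(9, 5) = 5
e (Yuki): min(2, 5, 0) = 0
M2 (Chen): max(5, 0) = 5
start (Yuki): min(6, 5) = 5

5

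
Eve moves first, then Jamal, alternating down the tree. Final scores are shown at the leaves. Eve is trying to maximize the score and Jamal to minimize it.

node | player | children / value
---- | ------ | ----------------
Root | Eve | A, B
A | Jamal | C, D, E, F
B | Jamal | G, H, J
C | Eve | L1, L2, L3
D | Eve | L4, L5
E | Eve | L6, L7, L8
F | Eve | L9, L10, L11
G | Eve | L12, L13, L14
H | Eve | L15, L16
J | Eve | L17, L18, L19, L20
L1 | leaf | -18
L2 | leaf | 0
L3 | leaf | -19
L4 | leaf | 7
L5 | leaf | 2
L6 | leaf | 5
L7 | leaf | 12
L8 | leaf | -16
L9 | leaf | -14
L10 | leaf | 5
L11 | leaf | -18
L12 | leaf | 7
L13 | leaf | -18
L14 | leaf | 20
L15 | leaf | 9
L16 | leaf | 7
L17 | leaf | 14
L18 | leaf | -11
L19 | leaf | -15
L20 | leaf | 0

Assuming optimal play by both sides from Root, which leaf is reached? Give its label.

L15

C (Eve): max(-18, 0, -19) = 0
D (Eve): max(7, 2) = 7
E (Eve): max(5, 12, -16) = 12
F (Eve): max(-14, 5, -18) = 5
A (Jamal): min(0, 7, 12, 5) = 0
G (Eve): max(7, -18, 20) = 20
H (Eve): max(9, 7) = 9
J (Eve): max(14, -11, -15, 0) = 14
B (Jamal): min(20, 9, 14) = 9
Root (Eve): max(0, 9) = 9
At Root, Eve picks B (highest: 9).
At B, Jamal picks H (lowest: 9).
At H, Eve picks L15 (highest: 9).
Terminal value 9.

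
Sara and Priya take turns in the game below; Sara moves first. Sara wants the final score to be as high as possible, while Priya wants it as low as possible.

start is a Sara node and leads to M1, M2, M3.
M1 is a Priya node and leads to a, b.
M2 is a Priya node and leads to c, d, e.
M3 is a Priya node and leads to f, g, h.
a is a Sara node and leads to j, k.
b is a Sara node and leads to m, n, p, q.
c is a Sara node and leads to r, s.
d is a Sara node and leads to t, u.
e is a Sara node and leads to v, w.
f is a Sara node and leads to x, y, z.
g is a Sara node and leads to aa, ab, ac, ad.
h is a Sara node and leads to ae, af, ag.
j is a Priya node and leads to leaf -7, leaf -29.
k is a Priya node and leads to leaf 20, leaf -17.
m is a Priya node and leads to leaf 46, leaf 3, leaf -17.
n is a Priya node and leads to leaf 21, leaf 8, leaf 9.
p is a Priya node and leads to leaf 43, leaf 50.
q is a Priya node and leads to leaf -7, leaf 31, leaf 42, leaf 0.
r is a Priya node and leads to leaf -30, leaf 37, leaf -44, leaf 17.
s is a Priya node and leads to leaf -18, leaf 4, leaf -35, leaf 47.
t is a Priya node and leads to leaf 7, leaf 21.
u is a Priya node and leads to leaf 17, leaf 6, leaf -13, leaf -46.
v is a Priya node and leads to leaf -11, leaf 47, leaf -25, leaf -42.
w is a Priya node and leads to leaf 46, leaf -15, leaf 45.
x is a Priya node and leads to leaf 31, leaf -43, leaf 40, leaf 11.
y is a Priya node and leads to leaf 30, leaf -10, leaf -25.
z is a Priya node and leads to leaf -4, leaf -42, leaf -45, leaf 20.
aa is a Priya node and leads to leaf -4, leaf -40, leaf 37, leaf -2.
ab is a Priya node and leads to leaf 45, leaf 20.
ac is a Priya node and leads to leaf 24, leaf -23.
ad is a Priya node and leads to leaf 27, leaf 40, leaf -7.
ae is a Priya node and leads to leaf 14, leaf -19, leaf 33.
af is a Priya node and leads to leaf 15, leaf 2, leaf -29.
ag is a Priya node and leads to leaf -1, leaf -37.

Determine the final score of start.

-17

j (Priya): min(-7, -29) = -29
k (Priya): min(20, -17) = -17
a (Sara): max(-29, -17) = -17
m (Priya): min(46, 3, -17) = -17
n (Priya): min(21, 8, 9) = 8
p (Priya): min(43, 50) = 43
q (Priya): min(-7, 31, 42, 0) = -7
b (Sara): max(-17, 8, 43, -7) = 43
M1 (Priya): min(-17, 43) = -17
r (Priya): min(-30, 37, -44, 17) = -44
s (Priya): min(-18, 4, -35, 47) = -35
c (Sara): max(-44, -35) = -35
t (Priya): min(7, 21) = 7
u (Priya): min(17, 6, -13, -46) = -46
d (Sara): max(7, -46) = 7
v (Priya): min(-11, 47, -25, -42) = -42
w (Priya): min(46, -15, 45) = -15
e (Sara): max(-42, -15) = -15
M2 (Priya): min(-35, 7, -15) = -35
x (Priya): min(31, -43, 40, 11) = -43
y (Priya): min(30, -10, -25) = -25
z (Priya): min(-4, -42, -45, 20) = -45
f (Sara): max(-43, -25, -45) = -25
aa (Priya): min(-4, -40, 37, -2) = -40
ab (Priya): min(45, 20) = 20
ac (Priya): min(24, -23) = -23
ad (Priya): min(27, 40, -7) = -7
g (Sara): max(-40, 20, -23, -7) = 20
ae (Priya): min(14, -19, 33) = -19
af (Priya): min(15, 2, -29) = -29
ag (Priya): min(-1, -37) = -37
h (Sara): max(-19, -29, -37) = -19
M3 (Priya): min(-25, 20, -19) = -25
start (Sara): max(-17, -35, -25) = -17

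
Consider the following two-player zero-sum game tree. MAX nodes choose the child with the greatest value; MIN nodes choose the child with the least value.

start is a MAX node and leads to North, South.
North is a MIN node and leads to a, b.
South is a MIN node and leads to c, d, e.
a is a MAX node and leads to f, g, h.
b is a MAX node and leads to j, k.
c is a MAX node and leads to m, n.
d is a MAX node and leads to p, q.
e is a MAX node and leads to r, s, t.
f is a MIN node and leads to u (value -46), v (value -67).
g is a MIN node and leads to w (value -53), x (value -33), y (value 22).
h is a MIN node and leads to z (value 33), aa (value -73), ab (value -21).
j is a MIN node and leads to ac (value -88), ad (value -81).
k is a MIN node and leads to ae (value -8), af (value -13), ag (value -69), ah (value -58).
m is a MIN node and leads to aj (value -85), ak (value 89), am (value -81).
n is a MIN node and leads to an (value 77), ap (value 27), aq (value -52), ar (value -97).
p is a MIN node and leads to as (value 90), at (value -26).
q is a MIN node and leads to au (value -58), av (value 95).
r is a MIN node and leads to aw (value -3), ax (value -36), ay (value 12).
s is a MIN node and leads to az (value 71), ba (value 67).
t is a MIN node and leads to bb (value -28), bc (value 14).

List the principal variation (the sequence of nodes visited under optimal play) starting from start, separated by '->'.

start -> North -> b -> k -> ag

f (MIN): min(-46, -67) = -67
g (MIN): min(-53, -33, 22) = -53
h (MIN): min(33, -73, -21) = -73
a (MAX): max(-67, -53, -73) = -53
j (MIN): min(-88, -81) = -88
k (MIN): min(-8, -13, -69, -58) = -69
b (MAX): max(-88, -69) = -69
North (MIN): min(-53, -69) = -69
m (MIN): min(-85, 89, -81) = -85
n (MIN): min(77, 27, -52, -97) = -97
c (MAX): max(-85, -97) = -85
p (MIN): min(90, -26) = -26
q (MIN): min(-58, 95) = -58
d (MAX): max(-26, -58) = -26
r (MIN): min(-3, -36, 12) = -36
s (MIN): min(71, 67) = 67
t (MIN): min(-28, 14) = -28
e (MAX): max(-36, 67, -28) = 67
South (MIN): min(-85, -26, 67) = -85
start (MAX): max(-69, -85) = -69
At start, MAX picks North (highest: -69).
At North, MIN picks b (lowest: -69).
At b, MAX picks k (highest: -69).
At k, MIN picks ag (lowest: -69).
Terminal value -69.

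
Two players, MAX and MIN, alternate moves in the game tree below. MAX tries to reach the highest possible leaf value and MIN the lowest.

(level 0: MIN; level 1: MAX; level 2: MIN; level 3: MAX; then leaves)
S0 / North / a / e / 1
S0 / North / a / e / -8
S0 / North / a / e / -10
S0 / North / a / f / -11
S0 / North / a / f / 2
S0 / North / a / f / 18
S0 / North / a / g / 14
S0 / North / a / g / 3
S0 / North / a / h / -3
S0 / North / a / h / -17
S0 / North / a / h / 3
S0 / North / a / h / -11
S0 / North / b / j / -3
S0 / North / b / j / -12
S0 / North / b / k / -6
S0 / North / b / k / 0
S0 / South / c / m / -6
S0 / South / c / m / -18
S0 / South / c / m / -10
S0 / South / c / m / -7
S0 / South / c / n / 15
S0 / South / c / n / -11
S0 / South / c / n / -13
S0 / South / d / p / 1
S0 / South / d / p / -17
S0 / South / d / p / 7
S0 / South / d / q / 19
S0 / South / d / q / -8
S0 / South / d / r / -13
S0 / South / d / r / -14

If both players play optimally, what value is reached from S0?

e (MAX): max(1, -8, -10) = 1
f (MAX): max(-11, 2, 18) = 18
g (MAX): max(14, 3) = 14
h (MAX): max(-3, -17, 3, -11) = 3
a (MIN): min(1, 18, 14, 3) = 1
j (MAX): max(-3, -12) = -3
k (MAX): max(-6, 0) = 0
b (MIN): min(-3, 0) = -3
North (MAX): max(1, -3) = 1
m (MAX): max(-6, -18, -10, -7) = -6
n (MAX): max(15, -11, -13) = 15
c (MIN): min(-6, 15) = -6
p (MAX): max(1, -17, 7) = 7
q (MAX): max(19, -8) = 19
r (MAX): max(-13, -14) = -13
d (MIN): min(7, 19, -13) = -13
South (MAX): max(-6, -13) = -6
S0 (MIN): min(1, -6) = -6

-6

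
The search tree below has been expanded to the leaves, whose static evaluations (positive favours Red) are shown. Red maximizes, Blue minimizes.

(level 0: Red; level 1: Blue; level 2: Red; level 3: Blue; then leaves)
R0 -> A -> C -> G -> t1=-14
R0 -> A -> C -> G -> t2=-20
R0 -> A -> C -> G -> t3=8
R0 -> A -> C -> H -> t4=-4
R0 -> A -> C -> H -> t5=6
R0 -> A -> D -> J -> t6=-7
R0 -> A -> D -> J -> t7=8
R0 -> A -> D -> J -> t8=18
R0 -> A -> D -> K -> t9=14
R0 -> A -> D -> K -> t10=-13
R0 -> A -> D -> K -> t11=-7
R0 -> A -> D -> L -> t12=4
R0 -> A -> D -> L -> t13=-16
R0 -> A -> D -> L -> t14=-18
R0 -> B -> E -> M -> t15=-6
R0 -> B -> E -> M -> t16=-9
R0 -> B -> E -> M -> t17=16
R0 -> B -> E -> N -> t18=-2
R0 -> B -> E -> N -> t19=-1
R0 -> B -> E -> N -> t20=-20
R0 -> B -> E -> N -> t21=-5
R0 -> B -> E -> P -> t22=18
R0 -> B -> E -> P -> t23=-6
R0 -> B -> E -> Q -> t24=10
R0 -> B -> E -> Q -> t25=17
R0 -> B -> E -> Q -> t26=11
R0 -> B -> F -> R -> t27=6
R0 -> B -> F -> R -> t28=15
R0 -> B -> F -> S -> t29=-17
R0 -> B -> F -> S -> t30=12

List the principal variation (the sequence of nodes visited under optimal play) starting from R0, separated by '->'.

G (Blue): min(-14, -20, 8) = -20
H (Blue): min(-4, 6) = -4
C (Red): max(-20, -4) = -4
J (Blue): min(-7, 8, 18) = -7
K (Blue): min(14, -13, -7) = -13
L (Blue): min(4, -16, -18) = -18
D (Red): max(-7, -13, -18) = -7
A (Blue): min(-4, -7) = -7
M (Blue): min(-6, -9, 16) = -9
N (Blue): min(-2, -1, -20, -5) = -20
P (Blue): min(18, -6) = -6
Q (Blue): min(10, 17, 11) = 10
E (Red): max(-9, -20, -6, 10) = 10
R (Blue): min(6, 15) = 6
S (Blue): min(-17, 12) = -17
F (Red): max(6, -17) = 6
B (Blue): min(10, 6) = 6
R0 (Red): max(-7, 6) = 6
At R0, Red picks B (highest: 6).
At B, Blue picks F (lowest: 6).
At F, Red picks R (highest: 6).
At R, Blue picks t27 (lowest: 6).
Terminal value 6.

R0 -> B -> F -> R -> t27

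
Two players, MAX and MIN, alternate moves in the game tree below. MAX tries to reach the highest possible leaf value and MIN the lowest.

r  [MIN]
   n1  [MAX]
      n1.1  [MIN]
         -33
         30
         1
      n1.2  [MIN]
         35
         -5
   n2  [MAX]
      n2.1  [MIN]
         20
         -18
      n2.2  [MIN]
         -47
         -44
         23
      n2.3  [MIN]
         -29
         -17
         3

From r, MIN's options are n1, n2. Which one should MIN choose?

n2

n1.1 (MIN): min(-33, 30, 1) = -33
n1.2 (MIN): min(35, -5) = -5
n1 (MAX): max(-33, -5) = -5
n2.1 (MIN): min(20, -18) = -18
n2.2 (MIN): min(-47, -44, 23) = -47
n2.3 (MIN): min(-29, -17, 3) = -29
n2 (MAX): max(-18, -47, -29) = -18
r (MIN): min(-5, -18) = -18
MIN at r wants the lowest of {n1=-5, n2=-18}, so chooses n2.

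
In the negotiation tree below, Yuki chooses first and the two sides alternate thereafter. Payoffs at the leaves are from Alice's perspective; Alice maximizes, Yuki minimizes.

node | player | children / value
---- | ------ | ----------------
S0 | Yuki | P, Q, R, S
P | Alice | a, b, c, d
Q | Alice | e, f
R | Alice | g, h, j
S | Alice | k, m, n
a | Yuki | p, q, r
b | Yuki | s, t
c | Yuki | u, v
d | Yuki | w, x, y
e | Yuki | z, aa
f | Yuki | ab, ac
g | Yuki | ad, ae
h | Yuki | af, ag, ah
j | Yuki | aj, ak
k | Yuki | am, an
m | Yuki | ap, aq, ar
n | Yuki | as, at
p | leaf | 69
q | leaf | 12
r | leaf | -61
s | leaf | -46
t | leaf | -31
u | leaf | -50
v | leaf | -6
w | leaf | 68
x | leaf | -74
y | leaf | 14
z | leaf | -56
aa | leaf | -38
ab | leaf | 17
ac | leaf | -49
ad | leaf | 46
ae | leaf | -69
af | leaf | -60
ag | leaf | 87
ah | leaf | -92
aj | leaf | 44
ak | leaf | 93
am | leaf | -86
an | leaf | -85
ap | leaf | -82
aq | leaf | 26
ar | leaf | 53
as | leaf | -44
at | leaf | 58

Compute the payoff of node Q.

e (Yuki): min(-56, -38) = -56
f (Yuki): min(17, -49) = -49
Q (Alice): max(-56, -49) = -49

-49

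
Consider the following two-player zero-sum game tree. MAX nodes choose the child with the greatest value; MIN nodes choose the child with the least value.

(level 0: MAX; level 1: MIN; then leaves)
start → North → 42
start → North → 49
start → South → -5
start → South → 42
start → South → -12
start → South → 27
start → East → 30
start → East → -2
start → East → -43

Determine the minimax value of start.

North (MIN): min(42, 49) = 42
South (MIN): min(-5, 42, -12, 27) = -12
East (MIN): min(30, -2, -43) = -43
start (MAX): max(42, -12, -43) = 42

42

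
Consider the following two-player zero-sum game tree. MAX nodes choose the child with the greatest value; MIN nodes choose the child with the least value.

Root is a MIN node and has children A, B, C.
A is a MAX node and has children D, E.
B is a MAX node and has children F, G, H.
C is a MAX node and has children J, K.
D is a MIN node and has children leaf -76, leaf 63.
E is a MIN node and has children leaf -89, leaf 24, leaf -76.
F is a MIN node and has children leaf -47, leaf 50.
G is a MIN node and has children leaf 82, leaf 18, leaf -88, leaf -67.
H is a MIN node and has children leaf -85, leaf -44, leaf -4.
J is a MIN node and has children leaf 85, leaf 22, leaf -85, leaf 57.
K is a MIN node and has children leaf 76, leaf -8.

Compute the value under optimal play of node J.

-85

J (MIN): min(85, 22, -85, 57) = -85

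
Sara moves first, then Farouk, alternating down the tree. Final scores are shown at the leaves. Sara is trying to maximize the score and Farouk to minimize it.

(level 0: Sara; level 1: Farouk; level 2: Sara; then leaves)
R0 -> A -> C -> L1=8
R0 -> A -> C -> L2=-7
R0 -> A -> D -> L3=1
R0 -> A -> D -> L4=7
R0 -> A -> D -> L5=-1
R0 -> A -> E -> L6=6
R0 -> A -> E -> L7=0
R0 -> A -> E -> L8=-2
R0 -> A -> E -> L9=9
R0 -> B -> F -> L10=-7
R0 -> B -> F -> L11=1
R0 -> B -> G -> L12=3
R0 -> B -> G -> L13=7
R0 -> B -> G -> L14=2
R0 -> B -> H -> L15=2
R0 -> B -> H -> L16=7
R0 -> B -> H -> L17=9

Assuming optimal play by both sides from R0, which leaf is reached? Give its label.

L4

C (Sara): max(8, -7) = 8
D (Sara): max(1, 7, -1) = 7
E (Sara): max(6, 0, -2, 9) = 9
A (Farouk): min(8, 7, 9) = 7
F (Sara): max(-7, 1) = 1
G (Sara): max(3, 7, 2) = 7
H (Sara): max(2, 7, 9) = 9
B (Farouk): min(1, 7, 9) = 1
R0 (Sara): max(7, 1) = 7
At R0, Sara picks A (highest: 7).
At A, Farouk picks D (lowest: 7).
At D, Sara picks L4 (highest: 7).
Terminal value 7.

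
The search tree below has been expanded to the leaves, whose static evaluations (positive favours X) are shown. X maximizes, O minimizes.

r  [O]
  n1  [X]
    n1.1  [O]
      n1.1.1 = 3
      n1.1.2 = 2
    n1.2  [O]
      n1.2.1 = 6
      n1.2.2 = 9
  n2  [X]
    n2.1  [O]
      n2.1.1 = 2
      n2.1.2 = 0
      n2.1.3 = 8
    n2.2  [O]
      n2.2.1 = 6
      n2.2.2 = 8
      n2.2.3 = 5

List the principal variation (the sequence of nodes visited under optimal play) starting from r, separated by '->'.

r -> n2 -> n2.2 -> n2.2.3

n1.1 (O): min(3, 2) = 2
n1.2 (O): min(6, 9) = 6
n1 (X): max(2, 6) = 6
n2.1 (O): min(2, 0, 8) = 0
n2.2 (O): min(6, 8, 5) = 5
n2 (X): max(0, 5) = 5
r (O): min(6, 5) = 5
At r, O picks n2 (lowest: 5).
At n2, X picks n2.2 (highest: 5).
At n2.2, O picks n2.2.3 (lowest: 5).
Terminal value 5.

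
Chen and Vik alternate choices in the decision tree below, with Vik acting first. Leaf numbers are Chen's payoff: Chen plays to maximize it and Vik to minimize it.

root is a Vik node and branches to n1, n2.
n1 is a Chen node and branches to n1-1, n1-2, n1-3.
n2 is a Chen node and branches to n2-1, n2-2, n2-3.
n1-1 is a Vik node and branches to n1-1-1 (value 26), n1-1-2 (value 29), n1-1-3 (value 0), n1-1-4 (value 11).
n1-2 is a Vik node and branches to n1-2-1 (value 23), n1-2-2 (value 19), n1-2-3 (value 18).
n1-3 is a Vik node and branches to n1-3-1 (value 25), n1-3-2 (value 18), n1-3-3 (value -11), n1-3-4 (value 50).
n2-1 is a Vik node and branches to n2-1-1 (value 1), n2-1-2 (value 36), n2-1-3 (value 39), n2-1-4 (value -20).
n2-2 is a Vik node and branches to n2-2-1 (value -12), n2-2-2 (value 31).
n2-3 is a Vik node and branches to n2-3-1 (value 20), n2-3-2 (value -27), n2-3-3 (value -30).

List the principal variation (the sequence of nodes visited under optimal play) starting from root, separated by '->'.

n1-1 (Vik): min(26, 29, 0, 11) = 0
n1-2 (Vik): min(23, 19, 18) = 18
n1-3 (Vik): min(25, 18, -11, 50) = -11
n1 (Chen): max(0, 18, -11) = 18
n2-1 (Vik): min(1, 36, 39, -20) = -20
n2-2 (Vik): min(-12, 31) = -12
n2-3 (Vik): min(20, -27, -30) = -30
n2 (Chen): max(-20, -12, -30) = -12
root (Vik): min(18, -12) = -12
At root, Vik picks n2 (lowest: -12).
At n2, Chen picks n2-2 (highest: -12).
At n2-2, Vik picks n2-2-1 (lowest: -12).
Terminal value -12.

root -> n2 -> n2-2 -> n2-2-1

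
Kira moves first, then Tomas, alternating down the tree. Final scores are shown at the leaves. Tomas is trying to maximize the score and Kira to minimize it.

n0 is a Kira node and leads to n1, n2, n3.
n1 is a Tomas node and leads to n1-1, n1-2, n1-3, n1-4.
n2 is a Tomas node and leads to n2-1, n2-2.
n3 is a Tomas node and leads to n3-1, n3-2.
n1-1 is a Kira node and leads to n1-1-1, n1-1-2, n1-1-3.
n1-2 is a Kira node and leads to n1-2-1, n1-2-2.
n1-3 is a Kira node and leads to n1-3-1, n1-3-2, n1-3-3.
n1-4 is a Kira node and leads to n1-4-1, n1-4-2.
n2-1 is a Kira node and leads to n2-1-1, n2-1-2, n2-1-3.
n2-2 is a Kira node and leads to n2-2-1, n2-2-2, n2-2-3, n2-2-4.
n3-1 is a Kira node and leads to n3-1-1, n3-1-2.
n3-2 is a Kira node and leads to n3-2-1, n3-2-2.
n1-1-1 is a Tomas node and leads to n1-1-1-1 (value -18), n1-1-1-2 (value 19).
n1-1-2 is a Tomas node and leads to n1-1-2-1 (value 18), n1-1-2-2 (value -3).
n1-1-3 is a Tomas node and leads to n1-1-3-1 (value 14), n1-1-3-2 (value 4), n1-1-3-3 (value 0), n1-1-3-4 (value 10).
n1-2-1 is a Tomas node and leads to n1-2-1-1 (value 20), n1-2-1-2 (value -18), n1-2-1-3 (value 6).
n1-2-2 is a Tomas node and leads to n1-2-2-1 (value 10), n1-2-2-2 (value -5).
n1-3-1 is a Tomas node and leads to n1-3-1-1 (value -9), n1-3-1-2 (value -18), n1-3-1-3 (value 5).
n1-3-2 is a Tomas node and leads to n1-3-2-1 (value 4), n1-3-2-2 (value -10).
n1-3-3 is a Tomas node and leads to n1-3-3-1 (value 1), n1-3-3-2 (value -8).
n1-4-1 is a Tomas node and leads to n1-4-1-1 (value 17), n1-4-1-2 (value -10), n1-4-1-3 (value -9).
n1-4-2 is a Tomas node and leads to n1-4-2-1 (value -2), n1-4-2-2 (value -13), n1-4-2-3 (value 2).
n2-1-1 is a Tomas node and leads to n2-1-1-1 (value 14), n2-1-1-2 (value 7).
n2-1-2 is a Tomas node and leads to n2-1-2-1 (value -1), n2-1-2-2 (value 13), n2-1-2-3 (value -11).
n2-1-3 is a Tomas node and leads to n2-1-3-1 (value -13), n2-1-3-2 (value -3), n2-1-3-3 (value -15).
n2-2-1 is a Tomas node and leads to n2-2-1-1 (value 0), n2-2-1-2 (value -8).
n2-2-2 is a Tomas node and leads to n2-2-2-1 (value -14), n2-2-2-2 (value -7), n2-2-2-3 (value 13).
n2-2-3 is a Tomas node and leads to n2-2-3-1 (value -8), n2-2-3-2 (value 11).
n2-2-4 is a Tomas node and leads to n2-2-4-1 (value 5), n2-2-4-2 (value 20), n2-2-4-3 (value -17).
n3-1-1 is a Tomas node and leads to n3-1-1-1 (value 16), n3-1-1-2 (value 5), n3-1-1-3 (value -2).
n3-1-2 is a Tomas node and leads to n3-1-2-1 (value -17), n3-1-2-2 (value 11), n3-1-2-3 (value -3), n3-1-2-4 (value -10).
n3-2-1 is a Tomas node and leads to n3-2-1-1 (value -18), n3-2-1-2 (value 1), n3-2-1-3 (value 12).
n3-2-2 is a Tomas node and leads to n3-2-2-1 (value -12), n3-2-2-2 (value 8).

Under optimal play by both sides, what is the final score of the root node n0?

0

n1-1-1 (Tomas): max(-18, 19) = 19
n1-1-2 (Tomas): max(18, -3) = 18
n1-1-3 (Tomas): max(14, 4, 0, 10) = 14
n1-1 (Kira): min(19, 18, 14) = 14
n1-2-1 (Tomas): max(20, -18, 6) = 20
n1-2-2 (Tomas): max(10, -5) = 10
n1-2 (Kira): min(20, 10) = 10
n1-3-1 (Tomas): max(-9, -18, 5) = 5
n1-3-2 (Tomas): max(4, -10) = 4
n1-3-3 (Tomas): max(1, -8) = 1
n1-3 (Kira): min(5, 4, 1) = 1
n1-4-1 (Tomas): max(17, -10, -9) = 17
n1-4-2 (Tomas): max(-2, -13, 2) = 2
n1-4 (Kira): min(17, 2) = 2
n1 (Tomas): max(14, 10, 1, 2) = 14
n2-1-1 (Tomas): max(14, 7) = 14
n2-1-2 (Tomas): max(-1, 13, -11) = 13
n2-1-3 (Tomas): max(-13, -3, -15) = -3
n2-1 (Kira): min(14, 13, -3) = -3
n2-2-1 (Tomas): max(0, -8) = 0
n2-2-2 (Tomas): max(-14, -7, 13) = 13
n2-2-3 (Tomas): max(-8, 11) = 11
n2-2-4 (Tomas): max(5, 20, -17) = 20
n2-2 (Kira): min(0, 13, 11, 20) = 0
n2 (Tomas): max(-3, 0) = 0
n3-1-1 (Tomas): max(16, 5, -2) = 16
n3-1-2 (Tomas): max(-17, 11, -3, -10) = 11
n3-1 (Kira): min(16, 11) = 11
n3-2-1 (Tomas): max(-18, 1, 12) = 12
n3-2-2 (Tomas): max(-12, 8) = 8
n3-2 (Kira): min(12, 8) = 8
n3 (Tomas): max(11, 8) = 11
n0 (Kira): min(14, 0, 11) = 0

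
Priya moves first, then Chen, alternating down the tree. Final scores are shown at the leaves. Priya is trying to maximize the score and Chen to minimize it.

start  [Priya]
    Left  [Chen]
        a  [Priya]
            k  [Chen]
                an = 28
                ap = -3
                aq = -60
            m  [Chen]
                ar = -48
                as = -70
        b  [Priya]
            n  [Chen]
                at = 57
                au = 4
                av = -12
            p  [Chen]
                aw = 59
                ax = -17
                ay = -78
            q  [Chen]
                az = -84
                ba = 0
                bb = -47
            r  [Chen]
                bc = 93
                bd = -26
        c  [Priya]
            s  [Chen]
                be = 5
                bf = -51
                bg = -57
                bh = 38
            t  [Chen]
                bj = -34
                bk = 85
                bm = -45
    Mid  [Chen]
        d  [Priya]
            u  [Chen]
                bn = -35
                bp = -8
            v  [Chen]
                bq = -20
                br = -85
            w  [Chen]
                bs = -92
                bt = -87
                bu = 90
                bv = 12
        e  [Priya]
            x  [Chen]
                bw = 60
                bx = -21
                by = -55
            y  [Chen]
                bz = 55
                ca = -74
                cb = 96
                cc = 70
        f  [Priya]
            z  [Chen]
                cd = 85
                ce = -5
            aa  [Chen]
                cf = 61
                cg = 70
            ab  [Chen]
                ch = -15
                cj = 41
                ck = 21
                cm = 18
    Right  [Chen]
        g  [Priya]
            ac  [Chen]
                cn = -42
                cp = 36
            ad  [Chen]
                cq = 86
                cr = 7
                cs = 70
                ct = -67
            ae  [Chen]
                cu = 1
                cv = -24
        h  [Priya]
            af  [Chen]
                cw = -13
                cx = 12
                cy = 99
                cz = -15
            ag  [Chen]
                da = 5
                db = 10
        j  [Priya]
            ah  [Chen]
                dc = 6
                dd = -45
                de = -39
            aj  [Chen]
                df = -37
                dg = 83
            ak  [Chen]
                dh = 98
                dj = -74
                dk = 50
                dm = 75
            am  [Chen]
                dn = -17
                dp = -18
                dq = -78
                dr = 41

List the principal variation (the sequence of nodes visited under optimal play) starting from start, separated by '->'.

k (Chen): min(28, -3, -60) = -60
m (Chen): min(-48, -70) = -70
a (Priya): max(-60, -70) = -60
n (Chen): min(57, 4, -12) = -12
p (Chen): min(59, -17, -78) = -78
q (Chen): min(-84, 0, -47) = -84
r (Chen): min(93, -26) = -26
b (Priya): max(-12, -78, -84, -26) = -12
s (Chen): min(5, -51, -57, 38) = -57
t (Chen): min(-34, 85, -45) = -45
c (Priya): max(-57, -45) = -45
Left (Chen): min(-60, -12, -45) = -60
u (Chen): min(-35, -8) = -35
v (Chen): min(-20, -85) = -85
w (Chen): min(-92, -87, 90, 12) = -92
d (Priya): max(-35, -85, -92) = -35
x (Chen): min(60, -21, -55) = -55
y (Chen): min(55, -74, 96, 70) = -74
e (Priya): max(-55, -74) = -55
z (Chen): min(85, -5) = -5
aa (Chen): min(61, 70) = 61
ab (Chen): min(-15, 41, 21, 18) = -15
f (Priya): max(-5, 61, -15) = 61
Mid (Chen): min(-35, -55, 61) = -55
ac (Chen): min(-42, 36) = -42
ad (Chen): min(86, 7, 70, -67) = -67
ae (Chen): min(1, -24) = -24
g (Priya): max(-42, -67, -24) = -24
af (Chen): min(-13, 12, 99, -15) = -15
ag (Chen): min(5, 10) = 5
h (Priya): max(-15, 5) = 5
ah (Chen): min(6, -45, -39) = -45
aj (Chen): min(-37, 83) = -37
ak (Chen): min(98, -74, 50, 75) = -74
am (Chen): min(-17, -18, -78, 41) = -78
j (Priya): max(-45, -37, -74, -78) = -37
Right (Chen): min(-24, 5, -37) = -37
start (Priya): max(-60, -55, -37) = -37
At start, Priya picks Right (highest: -37).
At Right, Chen picks j (lowest: -37).
At j, Priya picks aj (highest: -37).
At aj, Chen picks df (lowest: -37).
Terminal value -37.

start -> Right -> j -> aj -> df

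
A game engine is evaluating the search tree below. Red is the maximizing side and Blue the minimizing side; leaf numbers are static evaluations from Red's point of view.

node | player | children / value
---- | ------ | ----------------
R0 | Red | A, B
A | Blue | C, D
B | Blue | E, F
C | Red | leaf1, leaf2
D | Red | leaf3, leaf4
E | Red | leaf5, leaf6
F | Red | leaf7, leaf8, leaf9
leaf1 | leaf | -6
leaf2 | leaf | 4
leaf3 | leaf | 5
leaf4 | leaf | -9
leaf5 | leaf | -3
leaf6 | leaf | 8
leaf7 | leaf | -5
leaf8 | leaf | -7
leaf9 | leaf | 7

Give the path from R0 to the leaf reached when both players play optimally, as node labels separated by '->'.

C (Red): max(-6, 4) = 4
D (Red): max(5, -9) = 5
A (Blue): min(4, 5) = 4
E (Red): max(-3, 8) = 8
F (Red): max(-5, -7, 7) = 7
B (Blue): min(8, 7) = 7
R0 (Red): max(4, 7) = 7
At R0, Red picks B (highest: 7).
At B, Blue picks F (lowest: 7).
At F, Red picks leaf9 (highest: 7).
Terminal value 7.

R0 -> B -> F -> leaf9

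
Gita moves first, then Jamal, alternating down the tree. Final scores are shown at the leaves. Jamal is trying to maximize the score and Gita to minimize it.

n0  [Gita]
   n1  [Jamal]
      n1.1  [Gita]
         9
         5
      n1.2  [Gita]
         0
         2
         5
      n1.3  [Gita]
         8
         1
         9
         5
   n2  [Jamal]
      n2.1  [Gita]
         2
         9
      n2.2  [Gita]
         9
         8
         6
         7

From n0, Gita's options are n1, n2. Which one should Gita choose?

n1.1 (Gita): min(9, 5) = 5
n1.2 (Gita): min(0, 2, 5) = 0
n1.3 (Gita): min(8, 1, 9, 5) = 1
n1 (Jamal): max(5, 0, 1) = 5
n2.1 (Gita): min(2, 9) = 2
n2.2 (Gita): min(9, 8, 6, 7) = 6
n2 (Jamal): max(2, 6) = 6
n0 (Gita): min(5, 6) = 5
Gita at n0 wants the lowest of {n1=5, n2=6}, so chooses n1.

n1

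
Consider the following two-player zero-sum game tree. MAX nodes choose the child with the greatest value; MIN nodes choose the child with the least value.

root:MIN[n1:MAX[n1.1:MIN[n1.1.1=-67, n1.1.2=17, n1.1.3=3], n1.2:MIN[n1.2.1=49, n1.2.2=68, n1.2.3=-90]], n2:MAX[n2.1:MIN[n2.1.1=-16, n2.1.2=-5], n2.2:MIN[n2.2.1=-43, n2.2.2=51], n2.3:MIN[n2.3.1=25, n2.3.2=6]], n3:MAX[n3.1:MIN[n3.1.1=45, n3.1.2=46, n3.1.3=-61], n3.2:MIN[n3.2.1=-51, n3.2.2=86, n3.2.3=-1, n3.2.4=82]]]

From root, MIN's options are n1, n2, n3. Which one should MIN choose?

n1.1 (MIN): min(-67, 17, 3) = -67
n1.2 (MIN): min(49, 68, -90) = -90
n1 (MAX): max(-67, -90) = -67
n2.1 (MIN): min(-16, -5) = -16
n2.2 (MIN): min(-43, 51) = -43
n2.3 (MIN): min(25, 6) = 6
n2 (MAX): max(-16, -43, 6) = 6
n3.1 (MIN): min(45, 46, -61) = -61
n3.2 (MIN): min(-51, 86, -1, 82) = -51
n3 (MAX): max(-61, -51) = -51
root (MIN): min(-67, 6, -51) = -67
MIN at root wants the lowest of {n1=-67, n2=6, n3=-51}, so chooses n1.

n1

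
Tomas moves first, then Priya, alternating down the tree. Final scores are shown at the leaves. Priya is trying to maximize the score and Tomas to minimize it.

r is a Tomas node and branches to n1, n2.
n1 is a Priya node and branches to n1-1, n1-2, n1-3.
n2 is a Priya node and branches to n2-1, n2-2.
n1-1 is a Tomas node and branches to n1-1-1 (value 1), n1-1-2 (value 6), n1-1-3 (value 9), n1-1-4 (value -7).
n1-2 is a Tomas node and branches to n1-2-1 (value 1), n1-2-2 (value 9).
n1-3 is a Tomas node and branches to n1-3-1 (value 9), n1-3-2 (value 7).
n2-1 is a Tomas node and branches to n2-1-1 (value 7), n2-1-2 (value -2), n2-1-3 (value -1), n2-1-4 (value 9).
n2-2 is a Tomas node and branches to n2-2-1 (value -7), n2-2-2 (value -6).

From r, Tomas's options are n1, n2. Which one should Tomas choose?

n1-1 (Tomas): min(1, 6, 9, -7) = -7
n1-2 (Tomas): min(1, 9) = 1
n1-3 (Tomas): min(9, 7) = 7
n1 (Priya): max(-7, 1, 7) = 7
n2-1 (Tomas): min(7, -2, -1, 9) = -2
n2-2 (Tomas): min(-7, -6) = -7
n2 (Priya): max(-2, -7) = -2
r (Tomas): min(7, -2) = -2
Tomas at r wants the lowest of {n1=7, n2=-2}, so chooses n2.

n2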